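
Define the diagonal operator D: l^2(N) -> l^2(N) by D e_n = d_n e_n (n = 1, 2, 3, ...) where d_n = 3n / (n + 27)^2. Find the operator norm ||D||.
||D|| = 1/36 (attained at n = 27)

For D diagonal, ||D|| = sup_n |d_n|. Treat f(x) = 3x / (x + 27)^2 for real x > 0. By the quotient rule, f'(x) = 3(27 - x)/(x + 27)^3, which is positive for x < 27 and negative for x > 27. So f has a unique maximum at x = 27, and since 27 is a positive integer, the supremum over n ≥ 1 is attained at n = 27: d_27 = 3·27/(27 + 27)^2 = 3·27/2916 = 1/36. Hence ||D|| = 1/36.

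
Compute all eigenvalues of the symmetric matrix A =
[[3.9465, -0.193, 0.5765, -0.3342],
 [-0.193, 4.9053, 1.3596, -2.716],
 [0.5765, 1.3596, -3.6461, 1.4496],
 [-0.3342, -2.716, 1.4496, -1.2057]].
sigma(A) ≈ {-5, -1, 4, 6}

A is real symmetric, so its spectrum consists of real eigenvalues. Expanding the characteristic polynomial of the displayed matrix gives
  det(λ I - A) = p(λ) = λ^4 + (-4)λ^3 + (-31)λ^2 + (94.0012)λ + (120).
Solving p(λ) = 0 yields eigenvalues ≈ -5, -1, 4, 6. (A is shown rounded to 4 decimals, so these recover the underlying integer eigenvalues to within that precision.)
Verification: the trace of A = 4 equals the sum of eigenvalues 4, and det(A) ≈ 119.9991 matches the eigenvalue product 120.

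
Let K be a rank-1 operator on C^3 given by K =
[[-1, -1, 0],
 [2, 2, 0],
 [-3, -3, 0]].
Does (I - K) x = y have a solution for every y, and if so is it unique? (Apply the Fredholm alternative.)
(I - K) is singular (det(I - K) = 0, i.e. 1 ∈ sigma(K)). (I - K) x = y is solvable iff y ⊥ ker((I - K)^*) = span{(-1, -1, 0)}, i.e. iff -y_1 - y_2 = 0. When solvable, the solutions are x = y + c·(1, -2, 3), c arbitrary (ker(I - K) = span{(1, -2, 3)}, dimension 1).

K has rank 1, so it is an outer product K = u v^T: every row of K is a multiple of one row vector. Reading off the entries, u = (1, -2, 3) and v = (-1, -1, 0) (row i of K equals u_i·v^T). A rank-one matrix u v^T satisfies K u = u (v·u) and kills the (2)-dimensional subspace v^⊥, so its characteristic polynomial is lambda^2 (lambda - v·u) with v·u = tr K = 1. Hence the eigenvalues of I - K are 1 (multiplicity 2) and 1 - (1) = 0, so det(I - K) = 0. (Direct check: I - K =
[[2, 1, 0],
 [-2, -1, 0],
 [3, 3, 1]]
has determinant 0.) So 1 is an eigenvalue of K and (I - K) is not invertible. The finite-dimensional Fredholm alternative says: either (I - K) is invertible, or ker(I - K) ≠ {0} and then range(I - K) = ker((I - K)^*)^⊥, with dim ker(I - K) = dim ker((I - K)^*). We are in the second case, so we need both kernels. Kernel of I - K: (I - K) u = u - u (v·u) = u - u = 0, so ker(I - K) = span{u} = span{(1, -2, 3)} (it is exactly 1-dimensional because rank(I - K) = 2). Kernel of the adjoint: K is real, so (I - K)^* = I - K^T = I - v u^T, and (I - v u^T) v = v - v (u·v) = 0; hence ker((I - K)^*) = span{v} = span{(-1, -1, 0)}. Therefore (I - K) x = y is solvable iff <y, v> = 0, i.e. iff -y_1 - y_2 = 0. When this holds, K y = u (v·y) = 0, so (I - K) y = y and x = y is a particular solution; the full solution set is the line x = y + c·u = y + c·(1, -2, 3), c ∈ C.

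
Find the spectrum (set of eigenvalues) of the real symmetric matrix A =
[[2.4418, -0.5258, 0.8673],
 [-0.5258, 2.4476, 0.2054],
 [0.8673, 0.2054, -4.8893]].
sigma(A) ≈ {-5, 2, 3}

A is real symmetric, so its spectrum consists of real eigenvalues. Expanding the characteristic polynomial of the displayed matrix gives
  det(λ I - A) = p(λ) = λ^3 + (0)λ^2 + (-19)λ + (30).
Solving p(λ) = 0 yields eigenvalues ≈ -5, 2, 3. (A is shown rounded to 4 decimals, so these recover the underlying integer eigenvalues to within that precision.)
Verification: the trace of A = 0 equals the sum of eigenvalues 0, and det(A) ≈ -30.0009 matches the eigenvalue product -30.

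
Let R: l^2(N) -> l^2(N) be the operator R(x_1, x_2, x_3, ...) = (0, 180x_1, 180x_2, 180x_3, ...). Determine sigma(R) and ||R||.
sigma(R) = closed disk {z in C : |z| ≤ 180}; ||R|| = 180

Note R = 180·U where U is the unit right shift (U x)_k = x_{k-1} (with x_0 := 0); so ||R|| = 180||U|| and sigma(R) = 180·sigma(U). ||R x||^2 = sum_{k≥1} |180x_k|^2 = 32400||x||^2, so ||R|| = 180 and sigma(R) ⊂ {|z| ≤ 180}. For any |lambda| < 180, the equation (R - lambda I) x = 0 forces x_1 = 0, then 180x_k = lambda x_{k+1} ⇒ x = 0, so R has no eigenvalues. But (R - lambda I) is not surjective for |lambda| < 180: solving (R - lambda I) x = e_1 would require x_n proportional to (lambda/180)^(-n), which is not in l^2. So every |lambda| < 180 lies in the residual spectrum. The boundary |lambda| = 180 is in the approximate point spectrum (the spectrum is closed). Hence sigma(R) is the closed disk of radius 180.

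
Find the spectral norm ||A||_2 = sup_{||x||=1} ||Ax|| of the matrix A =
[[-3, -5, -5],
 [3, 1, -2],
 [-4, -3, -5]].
||A||_2 ≈ 10.3501 (= sqrt(largest eigenvalue of A^T A))

||A||_2 = sigma_max(A) = sqrt(lambda_max(A^T A)). Form the symmetric matrix M = A^T A =
[[34, 30, 29],
 [30, 35, 38],
 [29, 38, 54]].
Its characteristic polynomial (trace, sum of principal 2x2 minors, determinant of M give the coefficients) is
  p(λ) = det(λ I - M) = λ^3 - 123λ^2 + 1731λ - 3249.
No integer candidate from the rational root theorem (±divisors of 3249) is a root, so the roots are irrational. The cubic discriminant is Δ = 12567880512 > 0, so there are three distinct real roots. p(2) = -271 and p(3) = 864 have opposite signs, so a root lies in (2, 3); Newton's method refines it to λ ≈ 2.2212. p(13) = 664 and p(14) = -379 have opposite signs, so a root lies in (13, 14); Newton's method refines it to λ ≈ 13.6545. p(107) = -1216 and p(108) = 8739 have opposite signs, so a root lies in (107, 108); Newton's method refines it to λ ≈ 107.1243. Check (Vieta): the three roots sum to 123, matching tr M = 123.
So the eigenvalues of A^T A are ≈ 2.2212, 13.6545, 107.1243 (all ≥ 0, as they must be for A^T A). The largest is λ_max ≈ 107.1243, hence ||A||_2 = sqrt(λ_max) ≈ 10.3501.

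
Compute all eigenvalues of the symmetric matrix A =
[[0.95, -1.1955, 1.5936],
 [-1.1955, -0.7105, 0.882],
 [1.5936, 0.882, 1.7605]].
sigma(A) ≈ {-2, 1, 3}

A is real symmetric, so its spectrum consists of real eigenvalues. Expanding the characteristic polynomial of the displayed matrix gives
  det(λ I - A) = p(λ) = λ^3 + (-2)λ^2 + (-5)λ + (6).
Solving p(λ) = 0 yields eigenvalues ≈ -2, 1, 3. (A is shown rounded to 4 decimals, so these recover the underlying integer eigenvalues to within that precision.)
Verification: the trace of A = 2 equals the sum of eigenvalues 2, and det(A) ≈ -5.9998 matches the eigenvalue product -6.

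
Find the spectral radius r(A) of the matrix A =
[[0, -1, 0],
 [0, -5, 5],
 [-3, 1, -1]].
r(A) ≈ 5.505

The eigenvalues of A are the roots of its characteristic polynomial. With M = A (coefficients from the trace, the sum of principal 2x2 minors, and det A):
  p(λ) = det(λ I - M) = λ^3 + 6λ^2 - 15.
No integer candidate from the rational root theorem (±divisors of 15) is a root, so the roots are irrational. The cubic discriminant is Δ = 6885 > 0, so there are three distinct real roots. p(-6) = -15 and p(-5) = 10 have opposite signs, so a root lies in (-6, -5); Newton's method refines it to λ ≈ -5.505. p(-2) = 1 and p(-1) = -10 have opposite signs, so a root lies in (-2, -1); Newton's method refines it to λ ≈ -1.9166. p(1) = -8 and p(2) = 17 have opposite signs, so a root lies in (1, 2); Newton's method refines it to λ ≈ 1.4217. Check (Vieta): the three roots sum to -6, matching tr M = -6.
Thus the eigenvalues (to 4 decimals) are -5.505 (modulus 5.505); -1.9166 (modulus 1.9166); 1.4217 (modulus 1.4217). The spectral radius is the largest modulus: r(A) ≈ 5.505. (Cross-check: r(A) ≤ ||A||_2 ≈ 7.2742; equality holds whenever A is normal, though it can also hold for some non-normal A.)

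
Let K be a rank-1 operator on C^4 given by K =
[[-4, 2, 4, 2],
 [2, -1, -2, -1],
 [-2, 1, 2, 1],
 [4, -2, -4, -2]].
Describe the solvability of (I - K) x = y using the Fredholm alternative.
(I - K) is invertible (det(I - K) = 6 ≠ 0), so for every y in C^4 the equation (I - K) x = y has a unique solution.

K has rank 1, so it is an outer product K = u v^T: every row of K is a multiple of one row vector. Reading off the entries, u = (2, -1, 1, -2) and v = (-2, 1, 2, 1) (row i of K equals u_i·v^T). A rank-one matrix u v^T satisfies K u = u (v·u) and kills the (3)-dimensional subspace v^⊥, so its characteristic polynomial is lambda^3 (lambda - v·u) with v·u = tr K = -5. Hence the eigenvalues of I - K are 1 (multiplicity 3) and 1 - (-5) = 6, so det(I - K) = 6. (Direct check: I - K =
[[5, -2, -4, -2],
 [-2, 2, 2, 1],
 [2, -1, -1, -1],
 [-4, 2, 4, 3]]
has determinant 6.) The finite-dimensional Fredholm alternative says: either (I - K) is invertible, or ker(I - K) ≠ {0} and then range(I - K) = ker((I - K)^*)^⊥, with dim ker(I - K) = dim ker((I - K)^*). Since det(I - K) ≠ 0, 1 is not an eigenvalue of K and ker(I - K) = {0}, so we are in the first case: for every y there is a unique x = (I - K)^(-1) y. Explicitly, by the Sherman–Morrison formula, (I - u v^T)^(-1) = I + u v^T/(1 - v·u), i.e. (I - K)^(-1) = I + K/(6).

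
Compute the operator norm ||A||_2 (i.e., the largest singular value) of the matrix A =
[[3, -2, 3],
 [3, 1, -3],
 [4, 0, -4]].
||A||_2 ≈ 7.1005 (= sqrt(largest eigenvalue of A^T A))

||A||_2 = sigma_max(A) = sqrt(lambda_max(A^T A)). Form the symmetric matrix M = A^T A =
[[34, -3, -16],
 [-3, 5, -9],
 [-16, -9, 34]].
Its characteristic polynomial (trace, sum of principal 2x2 minors, determinant of M give the coefficients) is
  p(λ) = det(λ I - M) = λ^3 - 73λ^2 + 1150λ - 576.
No integer candidate from the rational root theorem (±divisors of 576) is a root, so the roots are irrational. The cubic discriminant is Δ = 929242980 > 0, so there are three distinct real roots. p(0) = -576 and p(1) = 502 have opposite signs, so a root lies in (0, 1); Newton's method refines it to λ ≈ 0.5178. p(22) = 40 and p(23) = -576 have opposite signs, so a root lies in (22, 23); Newton's method refines it to λ ≈ 22.0655. p(50) = -576 and p(51) = 852 have opposite signs, so a root lies in (50, 51); Newton's method refines it to λ ≈ 50.4167. Check (Vieta): the three roots sum to 73, matching tr M = 73.
So the eigenvalues of A^T A are ≈ 0.5178, 22.0655, 50.4167 (all ≥ 0, as they must be for A^T A). The largest is λ_max ≈ 50.4167, hence ||A||_2 = sqrt(λ_max) ≈ 7.1005.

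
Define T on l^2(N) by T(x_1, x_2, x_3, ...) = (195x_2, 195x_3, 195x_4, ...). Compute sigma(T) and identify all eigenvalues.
sigma(T) = closed disk {z in C : |z| ≤ 195}; sigma_p(T) = open disk {z in C : |z| < 195}

Note T = 195·V where V is the unit left shift (V x)_k = x_{k+1}; so sigma(T) = 195·sigma(V) and ||T|| = 195||V||. ||T x||^2 = 38025sum_{k≥2} |x_k|^2 ≤ 38025||x||^2, with equality on {x : x_1 = 0}, so ||T|| = 195. For any lambda with |lambda| < 195, set r = lambda/195 (|r| < 1); the vector x = (1, r, r^2, ...) is in l^2 and satisfies T x = 195(r, r^2, ...) = lambda x, so lambda is an eigenvalue. On the boundary |lambda| = 195 the geometric series diverges, so no l^2 eigenvector exists, but these lambda lie in the approximate point spectrum. Hence sigma(T) is the closed disk of radius 195 and sigma_p(T) is the open disk.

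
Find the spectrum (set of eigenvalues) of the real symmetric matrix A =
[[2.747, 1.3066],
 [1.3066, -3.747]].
sigma(A) ≈ {-4, 3}

A is real symmetric, so its spectrum consists of real eigenvalues. Expanding the characteristic polynomial of the displayed matrix gives
  det(λ I - A) = p(λ) = λ^2 + (1)λ + (-12).
Solving p(λ) = 0 yields eigenvalues ≈ -4, 3. (A is shown rounded to 4 decimals, so these recover the underlying integer eigenvalues to within that precision.)
Verification: the trace of A = -1 equals the sum of eigenvalues -1, and det(A) ≈ -12.0002 matches the eigenvalue product -12.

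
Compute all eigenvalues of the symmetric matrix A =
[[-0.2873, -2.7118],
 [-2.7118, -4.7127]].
sigma(A) ≈ {-6, 1}

A is real symmetric, so its spectrum consists of real eigenvalues. Expanding the characteristic polynomial of the displayed matrix gives
  det(λ I - A) = p(λ) = λ^2 + (5)λ + (-6).
Solving p(λ) = 0 yields eigenvalues ≈ -6, 1. (A is shown rounded to 4 decimals, so these recover the underlying integer eigenvalues to within that precision.)
Verification: the trace of A = -5 equals the sum of eigenvalues -5, and det(A) ≈ -5.9999 matches the eigenvalue product -6.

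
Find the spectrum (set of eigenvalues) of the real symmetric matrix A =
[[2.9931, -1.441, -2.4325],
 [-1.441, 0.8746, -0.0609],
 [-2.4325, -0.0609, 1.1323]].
sigma(A) ≈ {-1, 1, 5}

A is real symmetric, so its spectrum consists of real eigenvalues. Expanding the characteristic polynomial of the displayed matrix gives
  det(λ I - A) = p(λ) = λ^3 + (-5)λ^2 + (-1)λ + (5).
Solving p(λ) = 0 yields eigenvalues ≈ -1, 1, 5. (A is shown rounded to 4 decimals, so these recover the underlying integer eigenvalues to within that precision.)
Verification: the trace of A = 5 equals the sum of eigenvalues 5, and det(A) ≈ -5.0002 matches the eigenvalue product -5.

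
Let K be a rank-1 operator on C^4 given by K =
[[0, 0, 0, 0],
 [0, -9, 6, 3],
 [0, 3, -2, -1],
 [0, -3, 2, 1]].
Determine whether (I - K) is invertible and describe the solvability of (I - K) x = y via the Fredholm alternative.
(I - K) is invertible (det(I - K) = 11 ≠ 0), so for every y in C^4 the equation (I - K) x = y has a unique solution.

K has rank 1, so it is an outer product K = u v^T: every row of K is a multiple of one row vector. Reading off the entries, u = (0, 3, -1, 1) and v = (0, -3, 2, 1) (row i of K equals u_i·v^T). A rank-one matrix u v^T satisfies K u = u (v·u) and kills the (3)-dimensional subspace v^⊥, so its characteristic polynomial is lambda^3 (lambda - v·u) with v·u = tr K = -10. Hence the eigenvalues of I - K are 1 (multiplicity 3) and 1 - (-10) = 11, so det(I - K) = 11. (Direct check: I - K =
[[1, 0, 0, 0],
 [0, 10, -6, -3],
 [0, -3, 3, 1],
 [0, 3, -2, 0]]
has determinant 11.) The finite-dimensional Fredholm alternative says: either (I - K) is invertible, or ker(I - K) ≠ {0} and then range(I - K) = ker((I - K)^*)^⊥, with dim ker(I - K) = dim ker((I - K)^*). Since det(I - K) ≠ 0, 1 is not an eigenvalue of K and ker(I - K) = {0}, so we are in the first case: for every y there is a unique x = (I - K)^(-1) y. Explicitly, by the Sherman–Morrison formula, (I - u v^T)^(-1) = I + u v^T/(1 - v·u), i.e. (I - K)^(-1) = I + K/(11).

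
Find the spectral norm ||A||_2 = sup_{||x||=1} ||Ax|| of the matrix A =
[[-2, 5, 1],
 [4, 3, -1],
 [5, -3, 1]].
||A||_2 ≈ 7.5524 (= sqrt(largest eigenvalue of A^T A))

||A||_2 = sigma_max(A) = sqrt(lambda_max(A^T A)). Form the symmetric matrix M = A^T A =
[[45, -13, -1],
 [-13, 43, -1],
 [-1, -1, 3]].
Its characteristic polynomial (trace, sum of principal 2x2 minors, determinant of M give the coefficients) is
  p(λ) = det(λ I - M) = λ^3 - 91λ^2 + 2028λ - 5184.
No integer candidate from the rational root theorem (±divisors of 5184) is a root, so the roots are irrational. The cubic discriminant is Δ = 1563961104 > 0, so there are three distinct real roots. p(2) = -1484 and p(3) = 108 have opposite signs, so a root lies in (2, 3); Newton's method refines it to λ ≈ 2.9287. p(31) = 24 and p(32) = -704 have opposite signs, so a root lies in (31, 32); Newton's method refines it to λ ≈ 31.0328. p(57) = -54 and p(58) = 1428 have opposite signs, so a root lies in (57, 58); Newton's method refines it to λ ≈ 57.0385. Check (Vieta): the three roots sum to 91, matching tr M = 91.
So the eigenvalues of A^T A are ≈ 2.9287, 31.0328, 57.0385 (all ≥ 0, as they must be for A^T A). The largest is λ_max ≈ 57.0385, hence ||A||_2 = sqrt(λ_max) ≈ 7.5524.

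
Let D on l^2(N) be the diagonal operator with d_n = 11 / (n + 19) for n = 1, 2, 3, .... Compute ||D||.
||D|| = 11/20 (attained at n = 1)

For D diagonal, ||D|| = sup_n |d_n| = sup_n 11/(n + 19). This is positive and strictly decreasing in n, so the supremum is attained at n = 1: d_1 = 11/(1 + 19) = 11/20. Hence ||D|| = 11/20.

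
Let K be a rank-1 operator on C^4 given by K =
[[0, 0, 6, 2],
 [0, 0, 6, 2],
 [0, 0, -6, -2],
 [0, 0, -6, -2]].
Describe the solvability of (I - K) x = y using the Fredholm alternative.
(I - K) is invertible (det(I - K) = 9 ≠ 0), so for every y in C^4 the equation (I - K) x = y has a unique solution.

K has rank 1, so it is an outer product K = u v^T: every row of K is a multiple of one row vector. Reading off the entries, u = (2, 2, -2, -2) and v = (0, 0, 3, 1) (row i of K equals u_i·v^T). A rank-one matrix u v^T satisfies K u = u (v·u) and kills the (3)-dimensional subspace v^⊥, so its characteristic polynomial is lambda^3 (lambda - v·u) with v·u = tr K = -8. Hence the eigenvalues of I - K are 1 (multiplicity 3) and 1 - (-8) = 9, so det(I - K) = 9. (Direct check: I - K =
[[1, 0, -6, -2],
 [0, 1, -6, -2],
 [0, 0, 7, 2],
 [0, 0, 6, 3]]
has determinant 9.) The finite-dimensional Fredholm alternative says: either (I - K) is invertible, or ker(I - K) ≠ {0} and then range(I - K) = ker((I - K)^*)^⊥, with dim ker(I - K) = dim ker((I - K)^*). Since det(I - K) ≠ 0, 1 is not an eigenvalue of K and ker(I - K) = {0}, so we are in the first case: for every y there is a unique x = (I - K)^(-1) y. Explicitly, by the Sherman–Morrison formula, (I - u v^T)^(-1) = I + u v^T/(1 - v·u), i.e. (I - K)^(-1) = I + K/(9).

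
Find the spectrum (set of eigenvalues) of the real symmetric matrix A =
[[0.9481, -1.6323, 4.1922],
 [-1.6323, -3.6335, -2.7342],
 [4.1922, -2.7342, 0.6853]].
sigma(A) ≈ {-5, -3, 6}

A is real symmetric, so its spectrum consists of real eigenvalues. Expanding the characteristic polynomial of the displayed matrix gives
  det(λ I - A) = p(λ) = λ^3 + (2)λ^2 + (-33)λ + (-90.0024).
Solving p(λ) = 0 yields eigenvalues ≈ -5, -3, 6. (A is shown rounded to 4 decimals, so these recover the underlying integer eigenvalues to within that precision.)
Verification: the trace of A = -2 equals the sum of eigenvalues -2, and det(A) ≈ 90.0024 matches the eigenvalue product 90.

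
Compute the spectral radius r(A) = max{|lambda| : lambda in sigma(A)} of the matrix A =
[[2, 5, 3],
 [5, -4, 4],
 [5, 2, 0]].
r(A) ≈ 7.891

The eigenvalues of A are the roots of its characteristic polynomial. With M = A (coefficients from the trace, the sum of principal 2x2 minors, and det A):
  p(λ) = det(λ I - M) = λ^3 + 2λ^2 - 56λ - 174.
No integer candidate from the rational root theorem (±divisors of 174) is a root, so the roots are irrational. The cubic discriminant is Δ = 253908 > 0, so there are three distinct real roots. p(-7) = -27 and p(-6) = 18 have opposite signs, so a root lies in (-7, -6); Newton's method refines it to λ ≈ -6.4972. p(-4) = 18 and p(-3) = -15 have opposite signs, so a root lies in (-4, -3); Newton's method refines it to λ ≈ -3.3938. p(7) = -125 and p(8) = 18 have opposite signs, so a root lies in (7, 8); Newton's method refines it to λ ≈ 7.891. Check (Vieta): the three roots sum to -2, matching tr M = -2.
Thus the eigenvalues (to 4 decimals) are -6.4972 (modulus 6.4972); -3.3938 (modulus 3.3938); 7.891 (modulus 7.891). The spectral radius is the largest modulus: r(A) ≈ 7.891. (Cross-check: r(A) ≤ ||A||_2 ≈ 8.3235; equality holds whenever A is normal, though it can also hold for some non-normal A.)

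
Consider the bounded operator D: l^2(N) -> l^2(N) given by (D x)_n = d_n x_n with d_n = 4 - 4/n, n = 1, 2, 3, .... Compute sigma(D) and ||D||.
sigma(D) = {4 - 4/n : n ≥ 1} ∪ {4}; ||D|| = 4

A bounded diagonal operator on l^2 with diagonal entries d_n has spectrum equal to the closure of {d_n : n ≥ 1}: every d_n is an eigenvalue (with eigenvector e_n), so {d_n} ⊂ sigma(D); the spectrum is closed, so its closure is too; and for lambda not in the closure, (D - lambda I) has bounded inverse (the diagonal entries 1/(d_n - lambda) are bounded). For our sequence d_n = 4 - 4/n, n = 1, 2, 3, ...:
  - {d_n} = {4 - 4/n : n ≥ 1}; the only limit point is 4
  - closure = {4 - 4/n : n ≥ 1} ∪ {4}
For the norm: a diagonal operator has ||D|| = sup_n |d_n|. Here d_n = 4 - 4/n increases monotonically from d_1 = 0 toward 4, with all terms in [0, 4); so sup_n |d_n| = 4 (the supremum is the limit, not attained). So ||D|| = 4.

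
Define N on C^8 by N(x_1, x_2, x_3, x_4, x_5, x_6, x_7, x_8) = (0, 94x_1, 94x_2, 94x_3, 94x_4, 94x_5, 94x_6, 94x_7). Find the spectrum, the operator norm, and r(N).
sigma(N) = {0}; ||N|| = 94; r(N) = 0. (N is nilpotent with N^8 = 0.)

On C^8, N is a strictly lower-triangular matrix with 94 on the subdiagonal and zeros elsewhere, so its characteristic polynomial is lambda^8 and every eigenvalue is 0: sigma(N) = {0}. For the operator norm, N e_i = 94e_{i+1} for i = 1, ..., 7 and N e_8 = 0, so the singular values of N are 94 (with multiplicity 7) and 0; hence ||N|| = 94. The spectral radius r(N) = max|lambda| = 0. Note ||N|| > r(N) — characteristic of non-normal nilpotent operators. Indeed N^8 = 0.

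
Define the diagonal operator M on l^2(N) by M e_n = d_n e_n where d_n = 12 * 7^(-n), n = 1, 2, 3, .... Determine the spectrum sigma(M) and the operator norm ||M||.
sigma(M) = {12 * 7^(-n) : n ≥ 1} ∪ {0}; ||M|| = 12/7

A bounded diagonal operator on l^2 with diagonal entries d_n has spectrum equal to the closure of {d_n : n ≥ 1}: every d_n is an eigenvalue (with eigenvector e_n), so {d_n} ⊂ sigma(M); the spectrum is closed, so its closure is too; and for lambda not in the closure, (M - lambda I) has bounded inverse (the diagonal entries 1/(d_n - lambda) are bounded). For our sequence d_n = 12 * 7^(-n), n = 1, 2, 3, ...:
  - {d_n} = {12 * 7^(-n) : n ≥ 1}; the only limit point is 0
  - closure = {12 * 7^(-n) : n ≥ 1} ∪ {0}
For the norm: a diagonal operator has ||M|| = sup_n |d_n|. Here d_n = 12 * 7^(-n) is positive and decreasing, so sup_n |d_n| = d_1 = 12/7. So ||M|| = 12/7.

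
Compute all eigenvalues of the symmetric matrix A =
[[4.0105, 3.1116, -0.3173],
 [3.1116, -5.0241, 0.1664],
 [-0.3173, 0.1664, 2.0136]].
sigma(A) ≈ {-6, 2, 5}

A is real symmetric, so its spectrum consists of real eigenvalues. Expanding the characteristic polynomial of the displayed matrix gives
  det(λ I - A) = p(λ) = λ^3 + (-1)λ^2 + (-32)λ + (60.0019).
Solving p(λ) = 0 yields eigenvalues ≈ -6, 2, 5. (A is shown rounded to 4 decimals, so these recover the underlying integer eigenvalues to within that precision.)
Verification: the trace of A = 1 equals the sum of eigenvalues 1, and det(A) ≈ -60.0019 matches the eigenvalue product -60.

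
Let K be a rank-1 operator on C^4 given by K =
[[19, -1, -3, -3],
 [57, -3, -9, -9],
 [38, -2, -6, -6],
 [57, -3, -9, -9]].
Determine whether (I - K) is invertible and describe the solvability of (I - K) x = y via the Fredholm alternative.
(I - K) is singular (det(I - K) = 0, i.e. 1 ∈ sigma(K)). (I - K) x = y is solvable iff y ⊥ ker((I - K)^*) = span{(19, -1, -3, -3)}, i.e. iff 19y_1 - y_2 - 3y_3 - 3y_4 = 0. When solvable, the solutions are x = y + c·(1, 3, 2, 3), c arbitrary (ker(I - K) = span{(1, 3, 2, 3)}, dimension 1).

K has rank 1, so it is an outer product K = u v^T: every row of K is a multiple of one row vector. Reading off the entries, u = (1, 3, 2, 3) and v = (19, -1, -3, -3) (row i of K equals u_i·v^T). A rank-one matrix u v^T satisfies K u = u (v·u) and kills the (3)-dimensional subspace v^⊥, so its characteristic polynomial is lambda^3 (lambda - v·u) with v·u = tr K = 1. Hence the eigenvalues of I - K are 1 (multiplicity 3) and 1 - (1) = 0, so det(I - K) = 0. (Direct check: I - K =
[[-18, 1, 3, 3],
 [-57, 4, 9, 9],
 [-38, 2, 7, 6],
 [-57, 3, 9, 10]]
has determinant 0.) So 1 is an eigenvalue of K and (I - K) is not invertible. The finite-dimensional Fredholm alternative says: either (I - K) is invertible, or ker(I - K) ≠ {0} and then range(I - K) = ker((I - K)^*)^⊥, with dim ker(I - K) = dim ker((I - K)^*). We are in the second case, so we need both kernels. Kernel of I - K: (I - K) u = u - u (v·u) = u - u = 0, so ker(I - K) = span{u} = span{(1, 3, 2, 3)} (it is exactly 1-dimensional because rank(I - K) = 3). Kernel of the adjoint: K is real, so (I - K)^* = I - K^T = I - v u^T, and (I - v u^T) v = v - v (u·v) = 0; hence ker((I - K)^*) = span{v} = span{(19, -1, -3, -3)}. Therefore (I - K) x = y is solvable iff <y, v> = 0, i.e. iff 19y_1 - y_2 - 3y_3 - 3y_4 = 0. When this holds, K y = u (v·y) = 0, so (I - K) y = y and x = y is a particular solution; the full solution set is the line x = y + c·u = y + c·(1, 3, 2, 3), c ∈ C.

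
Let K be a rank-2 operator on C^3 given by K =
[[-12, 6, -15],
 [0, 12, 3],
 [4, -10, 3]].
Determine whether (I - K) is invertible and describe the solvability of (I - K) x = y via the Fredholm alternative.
(I - K) is invertible (det(I - K) = -56 ≠ 0), so for every y in C^3 the equation (I - K) x = y has a unique solution.

K has rank 2 and factors as K = U V^T = u1 v1^T + u2 v2^T with u1 = (3, 3, -3), v1 = (-2, 3, -2), u2 = (3, -3, 1), v2 = (-2, -1, -3) (multiplying out reproduces the displayed K). The nonzero eigenvalues of U V^T coincide with those of the 2 x 2 matrix G = V^T U = [[v1·u1, v1·u2], [v2·u1, v2·u2]] = [[9, -17], [0, -6]], and by the Sylvester determinant identity det(I_3 - U V^T) = det(I_2 - V^T U) = det([[-8, 17], [0, 7]]) = (-8)(7) - (17)(0) = -56. (Direct check: I - K =
[[13, -6, 15],
 [0, -11, -3],
 [-4, 10, -2]]
has determinant -56.) The finite-dimensional Fredholm alternative says: either (I - K) is invertible, or ker(I - K) ≠ {0} and then range(I - K) = ker((I - K)^*)^⊥, with dim ker(I - K) = dim ker((I - K)^*). Since det(I - K) ≠ 0, 1 is not an eigenvalue of K and ker(I - K) = {0}, so we are in the first case: for every y there is a unique x = (I - K)^(-1) y. (Explicitly, by the Woodbury identity, (I - U V^T)^(-1) = I + U (I_2 - G)^(-1) V^T.)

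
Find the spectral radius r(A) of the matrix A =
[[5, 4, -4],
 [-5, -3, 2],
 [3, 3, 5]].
r(A) ≈ 4.4526

The eigenvalues of A are the roots of its characteristic polynomial. With M = A (coefficients from the trace, the sum of principal 2x2 minors, and det A):
  p(λ) = det(λ I - M) = λ^3 - 7λ^2 + 21λ - 43.
No integer candidate from the rational root theorem (±divisors of 43) is a root, so the roots are irrational. The cubic discriminant is Δ = -10576 < 0, so there is one real root and a complex-conjugate pair. p(4) = -7 and p(5) = 12 have opposite signs, so a root lies in (4, 5); Newton's method refines it to λ ≈ 4.4526. Dividing out (λ - (4.4526)) leaves approximately λ^2 - 2.5474λ + 9.6574. For λ^2 - 2.5474λ + 9.6574 the discriminant is -32.14. It is negative, so the remaining roots are the complex-conjugate pair λ ≈ 1.2737 ± 2.8346i. Their product equals the constant term, so |λ|^2 ≈ 9.6574 and |λ| ≈ 3.1076.
Thus the eigenvalues (to 4 decimals) are 4.4526 (modulus 4.4526); 1.2737 ± 2.8346i (modulus 3.1076). The spectral radius is the largest modulus: r(A) ≈ 4.4526. (Cross-check: r(A) ≤ ||A||_2 ≈ 9.8624; equality holds whenever A is normal, though it can also hold for some non-normal A.)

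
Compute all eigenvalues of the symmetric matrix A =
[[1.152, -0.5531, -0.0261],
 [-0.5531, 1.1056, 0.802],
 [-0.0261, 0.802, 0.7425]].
sigma(A) ≈ {0, 1, 2}

A is real symmetric, so its spectrum consists of real eigenvalues. Expanding the characteristic polynomial of the displayed matrix gives
  det(λ I - A) = p(λ) = λ^3 + (-3)λ^2 + (2)λ + (0).
Solving p(λ) = 0 yields eigenvalues ≈ 0, 1, 2. (A is shown rounded to 4 decimals, so these recover the underlying integer eigenvalues to within that precision.)
Verification: the trace of A = 3 equals the sum of eigenvalues 3, and det(A) ≈ -0.0000 matches the eigenvalue product 0.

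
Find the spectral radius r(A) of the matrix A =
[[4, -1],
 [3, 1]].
r(A) = sqrt(7) ≈ 2.6458

The eigenvalues of A are the roots of its characteristic polynomial. With M = A (coefficients from the trace and determinant):
  p(λ) = det(λ I - M) = λ^2 - 5λ + 7.
For λ^2 - 5λ + 7 the discriminant is -3. It is negative, so the roots are the complex-conjugate pair λ = 5/2 ± (sqrt(3)/2) i ≈ 2.5 ± 0.866i. For a conjugate pair the product of the roots equals the constant term, so |λ|^2 = 7 and |λ| = sqrt(7) ≈ 2.6458.
Thus the eigenvalues (to 4 decimals) are 2.5 ± 0.866i (modulus 2.6458). The spectral radius is the largest modulus: r(A) = sqrt(7) ≈ 2.6458. (Cross-check: r(A) ≤ ||A||_2 ≈ 5.0043; equality holds whenever A is normal, though it can also hold for some non-normal A.)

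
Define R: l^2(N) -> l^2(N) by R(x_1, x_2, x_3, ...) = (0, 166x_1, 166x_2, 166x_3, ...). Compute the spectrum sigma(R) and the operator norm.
sigma(R) = closed disk {z in C : |z| ≤ 166}; ||R|| = 166

Note R = 166·U where U is the unit right shift (U x)_k = x_{k-1} (with x_0 := 0); so ||R|| = 166||U|| and sigma(R) = 166·sigma(U). ||R x||^2 = sum_{k≥1} |166x_k|^2 = 27556||x||^2, so ||R|| = 166 and sigma(R) ⊂ {|z| ≤ 166}. For any |lambda| < 166, the equation (R - lambda I) x = 0 forces x_1 = 0, then 166x_k = lambda x_{k+1} ⇒ x = 0, so R has no eigenvalues. But (R - lambda I) is not surjective for |lambda| < 166: solving (R - lambda I) x = e_1 would require x_n proportional to (lambda/166)^(-n), which is not in l^2. So every |lambda| < 166 lies in the residual spectrum. The boundary |lambda| = 166 is in the approximate point spectrum (the spectrum is closed). Hence sigma(R) is the closed disk of radius 166.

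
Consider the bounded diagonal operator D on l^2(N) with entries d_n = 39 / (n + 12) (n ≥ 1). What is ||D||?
||D|| = 3 (attained at n = 1)

For D diagonal, ||D|| = sup_n |d_n| = sup_n 39/(n + 12). This is positive and strictly decreasing in n, so the supremum is attained at n = 1: d_1 = 39/(1 + 12) = 3. Hence ||D|| = 3.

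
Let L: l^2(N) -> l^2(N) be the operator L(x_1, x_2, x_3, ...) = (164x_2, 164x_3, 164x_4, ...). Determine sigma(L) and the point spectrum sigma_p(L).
sigma(L) = closed disk {z in C : |z| ≤ 164}; sigma_p(L) = open disk {z in C : |z| < 164}

Note L = 164·V where V is the unit left shift (V x)_k = x_{k+1}; so sigma(L) = 164·sigma(V) and ||L|| = 164||V||. ||L x||^2 = 26896sum_{k≥2} |x_k|^2 ≤ 26896||x||^2, with equality on {x : x_1 = 0}, so ||L|| = 164. For any lambda with |lambda| < 164, set r = lambda/164 (|r| < 1); the vector x = (1, r, r^2, ...) is in l^2 and satisfies L x = 164(r, r^2, ...) = lambda x, so lambda is an eigenvalue. On the boundary |lambda| = 164 the geometric series diverges, so no l^2 eigenvector exists, but these lambda lie in the approximate point spectrum. Hence sigma(L) is the closed disk of radius 164 and sigma_p(L) is the open disk.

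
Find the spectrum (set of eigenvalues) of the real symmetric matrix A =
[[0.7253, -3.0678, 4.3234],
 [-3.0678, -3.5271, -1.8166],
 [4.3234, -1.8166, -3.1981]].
sigma(A) ≈ {-6, -5, 5}

A is real symmetric, so its spectrum consists of real eigenvalues. Expanding the characteristic polynomial of the displayed matrix gives
  det(λ I - A) = p(λ) = λ^3 + (6)λ^2 + (-25)λ + (-150.0026).
Solving p(λ) = 0 yields eigenvalues ≈ -6, -5, 5. (A is shown rounded to 4 decimals, so these recover the underlying integer eigenvalues to within that precision.)
Verification: the trace of A = -6 equals the sum of eigenvalues -6, and det(A) ≈ 150.0026 matches the eigenvalue product 150.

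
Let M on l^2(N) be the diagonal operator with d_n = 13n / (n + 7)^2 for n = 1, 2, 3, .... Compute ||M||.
||M|| = 13/28 (attained at n = 7)

For M diagonal, ||M|| = sup_n |d_n|. Treat f(x) = 13x / (x + 7)^2 for real x > 0. By the quotient rule, f'(x) = 13(7 - x)/(x + 7)^3, which is positive for x < 7 and negative for x > 7. So f has a unique maximum at x = 7, and since 7 is a positive integer, the supremum over n ≥ 1 is attained at n = 7: d_7 = 13·7/(7 + 7)^2 = 13·7/196 = 13/28. Hence ||M|| = 13/28.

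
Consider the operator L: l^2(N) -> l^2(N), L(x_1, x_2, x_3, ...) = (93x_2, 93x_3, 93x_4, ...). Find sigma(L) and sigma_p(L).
sigma(L) = closed disk {z in C : |z| ≤ 93}; sigma_p(L) = open disk {z in C : |z| < 93}

Note L = 93·V where V is the unit left shift (V x)_k = x_{k+1}; so sigma(L) = 93·sigma(V) and ||L|| = 93||V||. ||L x||^2 = 8649sum_{k≥2} |x_k|^2 ≤ 8649||x||^2, with equality on {x : x_1 = 0}, so ||L|| = 93. For any lambda with |lambda| < 93, set r = lambda/93 (|r| < 1); the vector x = (1, r, r^2, ...) is in l^2 and satisfies L x = 93(r, r^2, ...) = lambda x, so lambda is an eigenvalue. On the boundary |lambda| = 93 the geometric series diverges, so no l^2 eigenvector exists, but these lambda lie in the approximate point spectrum. Hence sigma(L) is the closed disk of radius 93 and sigma_p(L) is the open disk.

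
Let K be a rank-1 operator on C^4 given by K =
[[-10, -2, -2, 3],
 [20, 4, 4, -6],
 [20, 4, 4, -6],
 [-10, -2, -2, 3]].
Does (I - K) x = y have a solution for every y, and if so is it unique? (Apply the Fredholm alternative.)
(I - K) is singular (det(I - K) = 0, i.e. 1 ∈ sigma(K)). (I - K) x = y is solvable iff y ⊥ ker((I - K)^*) = span{(-10, -2, -2, 3)}, i.e. iff -10y_1 - 2y_2 - 2y_3 + 3y_4 = 0. When solvable, the solutions are x = y + c·(1, -2, -2, 1), c arbitrary (ker(I - K) = span{(1, -2, -2, 1)}, dimension 1).

K has rank 1, so it is an outer product K = u v^T: every row of K is a multiple of one row vector. Reading off the entries, u = (1, -2, -2, 1) and v = (-10, -2, -2, 3) (row i of K equals u_i·v^T). A rank-one matrix u v^T satisfies K u = u (v·u) and kills the (3)-dimensional subspace v^⊥, so its characteristic polynomial is lambda^3 (lambda - v·u) with v·u = tr K = 1. Hence the eigenvalues of I - K are 1 (multiplicity 3) and 1 - (1) = 0, so det(I - K) = 0. (Direct check: I - K =
[[11, 2, 2, -3],
 [-20, -3, -4, 6],
 [-20, -4, -3, 6],
 [10, 2, 2, -2]]
has determinant 0.) So 1 is an eigenvalue of K and (I - K) is not invertible. The finite-dimensional Fredholm alternative says: either (I - K) is invertible, or ker(I - K) ≠ {0} and then range(I - K) = ker((I - K)^*)^⊥, with dim ker(I - K) = dim ker((I - K)^*). We are in the second case, so we need both kernels. Kernel of I - K: (I - K) u = u - u (v·u) = u - u = 0, so ker(I - K) = span{u} = span{(1, -2, -2, 1)} (it is exactly 1-dimensional because rank(I - K) = 3). Kernel of the adjoint: K is real, so (I - K)^* = I - K^T = I - v u^T, and (I - v u^T) v = v - v (u·v) = 0; hence ker((I - K)^*) = span{v} = span{(-10, -2, -2, 3)}. Therefore (I - K) x = y is solvable iff <y, v> = 0, i.e. iff -10y_1 - 2y_2 - 2y_3 + 3y_4 = 0. When this holds, K y = u (v·y) = 0, so (I - K) y = y and x = y is a particular solution; the full solution set is the line x = y + c·u = y + c·(1, -2, -2, 1), c ∈ C.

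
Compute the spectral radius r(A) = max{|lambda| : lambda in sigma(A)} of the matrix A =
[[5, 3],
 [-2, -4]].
r(A) = (1 + sqrt(57))/2 ≈ 4.2749

The eigenvalues of A are the roots of its characteristic polynomial. With M = A (coefficients from the trace and determinant):
  p(λ) = det(λ I - M) = λ^2 - λ - 14.
For λ^2 - λ - 14 the discriminant is 57. It is nonnegative but not a perfect square, so the roots are real and irrational: λ = (1 ± sqrt(57))/2 ≈ 4.2749, -3.2749.
Thus the eigenvalues (to 4 decimals) are 4.2749 (modulus 4.2749); -3.2749 (modulus 3.2749). The spectral radius is the largest modulus: r(A) = (1 + sqrt(57))/2 ≈ 4.2749. (Cross-check: r(A) ≤ ||A||_2 ≈ 7.0772; equality holds whenever A is normal, though it can also hold for some non-normal A.)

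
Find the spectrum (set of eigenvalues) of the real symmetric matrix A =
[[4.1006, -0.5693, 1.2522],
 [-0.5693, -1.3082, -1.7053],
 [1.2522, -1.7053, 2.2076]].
sigma(A) ≈ {-2, 2, 5}

A is real symmetric, so its spectrum consists of real eigenvalues. Expanding the characteristic polynomial of the displayed matrix gives
  det(λ I - A) = p(λ) = λ^3 + (-5)λ^2 + (-4)λ + (20).
Solving p(λ) = 0 yields eigenvalues ≈ -2, 2, 5. (A is shown rounded to 4 decimals, so these recover the underlying integer eigenvalues to within that precision.)
Verification: the trace of A = 5 equals the sum of eigenvalues 5, and det(A) ≈ -20.0001 matches the eigenvalue product -20.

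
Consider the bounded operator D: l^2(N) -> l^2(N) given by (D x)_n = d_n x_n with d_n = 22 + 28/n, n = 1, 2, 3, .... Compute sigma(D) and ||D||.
sigma(D) = {22 + 28/n : n ≥ 1} ∪ {22}; ||D|| = 50

A bounded diagonal operator on l^2 with diagonal entries d_n has spectrum equal to the closure of {d_n : n ≥ 1}: every d_n is an eigenvalue (with eigenvector e_n), so {d_n} ⊂ sigma(D); the spectrum is closed, so its closure is too; and for lambda not in the closure, (D - lambda I) has bounded inverse (the diagonal entries 1/(d_n - lambda) are bounded). For our sequence d_n = 22 + 28/n, n = 1, 2, 3, ...:
  - {d_n} = {22 + 28/n : n ≥ 1}; the only limit point is 22
  - closure = {22 + 28/n : n ≥ 1} ∪ {22}
For the norm: a diagonal operator has ||D|| = sup_n |d_n|. Here d_n = 22 + 28/n is positive and decreasing, so sup_n |d_n| = d_1 = 22 + 28 = 50. So ||D|| = 50.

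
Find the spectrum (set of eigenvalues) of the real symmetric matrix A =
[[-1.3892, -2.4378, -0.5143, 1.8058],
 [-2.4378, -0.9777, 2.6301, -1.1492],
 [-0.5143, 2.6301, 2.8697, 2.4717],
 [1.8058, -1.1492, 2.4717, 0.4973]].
sigma(A) ≈ {-4, -3, 3, 5}

A is real symmetric, so its spectrum consists of real eigenvalues. Expanding the characteristic polynomial of the displayed matrix gives
  det(λ I - A) = p(λ) = λ^4 + (-1)λ^3 + (-29)λ^2 + (9.0019)λ + (179.9988).
Solving p(λ) = 0 yields eigenvalues ≈ -4, -3, 3, 5. (A is shown rounded to 4 decimals, so these recover the underlying integer eigenvalues to within that precision.)
Verification: the trace of A = 1 equals the sum of eigenvalues 1, and det(A) ≈ 179.9988 matches the eigenvalue product 180.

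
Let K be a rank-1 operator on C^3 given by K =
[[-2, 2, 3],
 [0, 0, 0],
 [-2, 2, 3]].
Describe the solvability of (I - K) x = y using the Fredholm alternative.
(I - K) is singular (det(I - K) = 0, i.e. 1 ∈ sigma(K)). (I - K) x = y is solvable iff y ⊥ ker((I - K)^*) = span{(-2, 2, 3)}, i.e. iff -2y_1 + 2y_2 + 3y_3 = 0. When solvable, the solutions are x = y + c·(1, 0, 1), c arbitrary (ker(I - K) = span{(1, 0, 1)}, dimension 1).

K has rank 1, so it is an outer product K = u v^T: every row of K is a multiple of one row vector. Reading off the entries, u = (1, 0, 1) and v = (-2, 2, 3) (row i of K equals u_i·v^T). A rank-one matrix u v^T satisfies K u = u (v·u) and kills the (2)-dimensional subspace v^⊥, so its characteristic polynomial is lambda^2 (lambda - v·u) with v·u = tr K = 1. Hence the eigenvalues of I - K are 1 (multiplicity 2) and 1 - (1) = 0, so det(I - K) = 0. (Direct check: I - K =
[[3, -2, -3],
 [0, 1, 0],
 [2, -2, -2]]
has determinant 0.) So 1 is an eigenvalue of K and (I - K) is not invertible. The finite-dimensional Fredholm alternative says: either (I - K) is invertible, or ker(I - K) ≠ {0} and then range(I - K) = ker((I - K)^*)^⊥, with dim ker(I - K) = dim ker((I - K)^*). We are in the second case, so we need both kernels. Kernel of I - K: (I - K) u = u - u (v·u) = u - u = 0, so ker(I - K) = span{u} = span{(1, 0, 1)} (it is exactly 1-dimensional because rank(I - K) = 2). Kernel of the adjoint: K is real, so (I - K)^* = I - K^T = I - v u^T, and (I - v u^T) v = v - v (u·v) = 0; hence ker((I - K)^*) = span{v} = span{(-2, 2, 3)}. Therefore (I - K) x = y is solvable iff <y, v> = 0, i.e. iff -2y_1 + 2y_2 + 3y_3 = 0. When this holds, K y = u (v·y) = 0, so (I - K) y = y and x = y is a particular solution; the full solution set is the line x = y + c·u = y + c·(1, 0, 1), c ∈ C.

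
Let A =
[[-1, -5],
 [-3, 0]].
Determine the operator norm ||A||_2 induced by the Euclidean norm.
||A||_2 = sqrt((35 + sqrt(325))/2) ≈ 5.1492 (= sqrt(largest eigenvalue of A^T A))

||A||_2 = sigma_max(A) = sqrt(lambda_max(A^T A)). Form the symmetric matrix M = A^T A =
[[10, 5],
 [5, 25]].
Its characteristic polynomial (trace, determinant of M give the coefficients) is
  p(λ) = det(λ I - M) = λ^2 - 35λ + 225.
For λ^2 - 35λ + 225 the discriminant is 325. It is nonnegative but not a perfect square, so the roots are real and irrational: λ = (35 ± sqrt(325))/2 ≈ 26.5139, 8.4861.
So the eigenvalues of A^T A are ≈ 8.4861, 26.5139 (all ≥ 0, as they must be for A^T A). The largest is λ_max = (35 + sqrt(325))/2 ≈ 26.5139, hence ||A||_2 = sqrt(λ_max) = sqrt((35 + sqrt(325))/2) ≈ 5.1492.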